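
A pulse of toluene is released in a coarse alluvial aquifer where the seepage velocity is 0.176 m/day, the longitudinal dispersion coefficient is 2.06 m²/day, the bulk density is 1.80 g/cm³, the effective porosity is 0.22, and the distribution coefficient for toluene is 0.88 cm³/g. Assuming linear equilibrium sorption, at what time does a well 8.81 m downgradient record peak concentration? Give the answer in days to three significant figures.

Retardation factor R = 1 + ρ_b·K_d/n = 1 + 1.80 × 0.88/0.22 = 8.200.
Sorption retards both mechanisms: v_R = v/R = 0.02146 m/day, D_R = D/R = 0.2512 m²/day.
Peak time from v_R²t² + 2D_R t − x² = 0: t = (√(D_R² + v_R²x²) − D_R)/v_R².
√(D_R² + v_R²x²) = √(0.2512² + 0.02146² × 8.81²) = 0.3144; v_R² = 0.0004605.
t = (0.3144 − 0.2512)/0.0004605 = 137 days.

137 days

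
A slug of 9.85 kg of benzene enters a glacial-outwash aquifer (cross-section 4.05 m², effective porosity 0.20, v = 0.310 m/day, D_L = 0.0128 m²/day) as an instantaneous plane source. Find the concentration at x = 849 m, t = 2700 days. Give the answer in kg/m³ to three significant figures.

0.206 kg/m³

For an instantaneous plane source, C(x,t) = M/(n_e·A·√(4πDt)) · exp(−(x−vt)²/(4Dt)), with n_e·A the pore (flow) area.
Plume center vt = 0.310 × 2700 = 837 m, so the well at 849 m is 12 m downgradient of the peak.
√(4πDt) = 20.84 m, giving peak height M/(n_e·A·√(4πDt)) = 9.85/(0.20 × 4.05 × 20.84) = 0.5835 kg/m³.
(x−vt)²/(4Dt) = (12)²/(4 × 0.0128 × 2700) = 1.042; exp(−1.042) = 0.3527.
C = 0.5835 × 0.3527 = 0.206 kg/m³.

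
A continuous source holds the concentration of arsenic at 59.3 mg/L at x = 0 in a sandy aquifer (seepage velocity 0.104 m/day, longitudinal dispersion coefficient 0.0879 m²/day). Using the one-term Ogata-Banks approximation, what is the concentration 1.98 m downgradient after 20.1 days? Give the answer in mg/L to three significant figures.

For a continuous step input, C/C₀ ≈ ½·erfc((x−vt)/(2√(Dt))).
vt = 0.104 × 20.1 = 2.0904 m and 2√(Dt) = 2√(0.0879 × 20.1) = 2.658 m.
Argument (x−vt)/(2√(Dt)) = (1.98 − 2.0904)/2.658 = -0.04153; ½·erfc(-0.04153) = 0.5234.
C = 59.3 × 0.5234 = 31.0 mg/L.

31.0 mg/L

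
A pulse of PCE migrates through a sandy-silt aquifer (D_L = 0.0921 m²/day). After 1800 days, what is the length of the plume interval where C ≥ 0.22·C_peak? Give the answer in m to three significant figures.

The plume is Gaussian with σ = √(2Dt) = √(2 × 0.0921 × 1800) = 18.21 m.
C/C_peak = exp(−Δx²/(2σ²)) = 0.22 ⇒ Δx = σ·√(−2 ln 0.22) = 18.21 × 1.740 = 31.69 m.
Width = 2Δx = 63.4 m.

63.4 m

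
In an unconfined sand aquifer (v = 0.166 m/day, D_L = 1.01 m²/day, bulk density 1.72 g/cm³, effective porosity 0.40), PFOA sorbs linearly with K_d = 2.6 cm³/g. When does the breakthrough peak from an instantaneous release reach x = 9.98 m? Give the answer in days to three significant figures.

411 days

Retardation factor R = 1 + ρ_b·K_d/n = 1 + 1.72 × 2.6/0.40 = 12.18.
Sorption retards both mechanisms: v_R = v/R = 0.01363 m/day, D_R = D/R = 0.08292 m²/day.
Peak time from v_R²t² + 2D_R t − x² = 0: t = (√(D_R² + v_R²x²) − D_R)/v_R².
√(D_R² + v_R²x²) = √(0.08292² + 0.01363² × 9.98²) = 0.1593; v_R² = 0.0001858.
t = (0.1593 − 0.08292)/0.0001858 = 411 days.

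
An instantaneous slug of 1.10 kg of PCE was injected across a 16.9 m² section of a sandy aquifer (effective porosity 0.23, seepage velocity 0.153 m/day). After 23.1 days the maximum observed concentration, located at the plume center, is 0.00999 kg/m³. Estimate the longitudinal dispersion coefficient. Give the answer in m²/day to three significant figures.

At the plume center C_max = M/(n_e·A·√(4πDt)), so D = M²/(4πt·(n_e·A·C_max)²).
n_e·A·C_max = 0.23 × 16.9 × 0.00999 = 0.03883 kg/m.
D = 1.10²/(4π × 23.1 × 0.03883²) = 2.76 m²/day.

2.76 m²/day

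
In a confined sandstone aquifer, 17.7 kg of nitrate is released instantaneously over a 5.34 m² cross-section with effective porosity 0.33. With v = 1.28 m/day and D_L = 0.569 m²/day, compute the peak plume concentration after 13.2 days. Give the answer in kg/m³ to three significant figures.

The peak of an instantaneous 1D plume sits at x = vt; there the Gaussian factor is 1 and C_max = M/(n_e·A·√(4πDt)), where n_e·A is the pore area the mass is dissolved in.
√(4πDt) = √(4π × 0.569 × 13.2) = 9.715 m, so C_max = 17.7/(0.33 × 5.34 × 9.715) = 1.03 kg/m³.

1.03 kg/m³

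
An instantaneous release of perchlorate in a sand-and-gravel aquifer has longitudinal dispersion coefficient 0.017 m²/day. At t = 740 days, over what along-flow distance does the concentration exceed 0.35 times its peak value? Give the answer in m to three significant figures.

14.5 m

The plume is Gaussian with σ = √(2Dt) = √(2 × 0.017 × 740) = 5.016 m.
C/C_peak = exp(−Δx²/(2σ²)) = 0.35 ⇒ Δx = σ·√(−2 ln 0.35) = 5.016 × 1.449 = 7.268 m.
Width = 2Δx = 14.5 m.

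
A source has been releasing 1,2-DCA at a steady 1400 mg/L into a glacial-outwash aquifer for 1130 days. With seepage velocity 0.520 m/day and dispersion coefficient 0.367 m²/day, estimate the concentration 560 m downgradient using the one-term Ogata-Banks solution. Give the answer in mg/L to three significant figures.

1160 mg/L

For a continuous step input, C/C₀ ≈ ½·erfc((x−vt)/(2√(Dt))).
vt = 0.520 × 1130 = 587.6 m and 2√(Dt) = 2√(0.367 × 1130) = 40.73 m.
Argument (x−vt)/(2√(Dt)) = (560 − 587.6)/40.73 = -0.6776; ½·erfc(-0.6776) = 0.8310.
C = 1400 × 0.8310 = 1160 mg/L.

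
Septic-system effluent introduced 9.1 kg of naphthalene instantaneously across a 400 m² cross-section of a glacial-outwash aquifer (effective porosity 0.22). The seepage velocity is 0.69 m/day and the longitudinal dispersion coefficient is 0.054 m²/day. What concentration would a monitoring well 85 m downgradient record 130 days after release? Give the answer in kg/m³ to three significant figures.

0.00501 kg/m³

For an instantaneous plane source, C(x,t) = M/(n_e·A·√(4πDt)) · exp(−(x−vt)²/(4Dt)), with n_e·A the pore (flow) area.
Plume center vt = 0.69 × 130 = 89.7 m, so the well at 85 m is 4.7 m upgradient of the peak.
√(4πDt) = 9.392 m, giving peak height M/(n_e·A·√(4πDt)) = 9.1/(0.22 × 400 × 9.392) = 0.01101 kg/m³.
(x−vt)²/(4Dt) = (-4.7)²/(4 × 0.054 × 130) = 0.7867; exp(−0.7867) = 0.4553.
C = 0.01101 × 0.4553 = 0.00501 kg/m³.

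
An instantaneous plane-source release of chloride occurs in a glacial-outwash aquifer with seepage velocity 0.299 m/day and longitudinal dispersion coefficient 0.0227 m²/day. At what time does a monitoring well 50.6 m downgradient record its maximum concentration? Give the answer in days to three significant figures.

For the 1D instantaneous-source solution, setting ∂C/∂t = 0 at fixed x gives v²t² + 2Dt − x² = 0, so t = (√(D² + v²x²) − D)/v².
√(D² + v²x²) = √(0.0227² + 0.299² × 50.6²) = 15.13; v² = 0.089401.
t = (15.13 − 0.0227)/0.089401 = 169 days (vs. the pure-advection estimate x/v = 169 d).

169 days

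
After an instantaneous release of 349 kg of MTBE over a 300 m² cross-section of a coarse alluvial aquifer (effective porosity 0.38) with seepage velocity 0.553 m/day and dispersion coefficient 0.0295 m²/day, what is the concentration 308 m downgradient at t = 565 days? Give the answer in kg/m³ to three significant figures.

For an instantaneous plane source, C(x,t) = M/(n_e·A·√(4πDt)) · exp(−(x−vt)²/(4Dt)), with n_e·A the pore (flow) area.
Plume center vt = 0.553 × 565 = 312.445 m, so the well at 308 m is 4.445 m upgradient of the peak.
√(4πDt) = 14.47 m, giving peak height M/(n_e·A·√(4πDt)) = 349/(0.38 × 300 × 14.47) = 0.2116 kg/m³.
(x−vt)²/(4Dt) = (-4.445)²/(4 × 0.0295 × 565) = 0.2964; exp(−0.2964) = 0.7435.
C = 0.2116 × 0.7435 = 0.157 kg/m³.

0.157 kg/m³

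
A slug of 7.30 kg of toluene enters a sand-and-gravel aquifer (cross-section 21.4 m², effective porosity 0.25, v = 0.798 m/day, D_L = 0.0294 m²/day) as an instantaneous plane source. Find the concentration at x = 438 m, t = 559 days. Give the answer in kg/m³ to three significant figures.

0.0352 kg/m³

For an instantaneous plane source, C(x,t) = M/(n_e·A·√(4πDt)) · exp(−(x−vt)²/(4Dt)), with n_e·A the pore (flow) area.
Plume center vt = 0.798 × 559 = 446.082 m, so the well at 438 m is 8.082 m upgradient of the peak.
√(4πDt) = 14.37 m, giving peak height M/(n_e·A·√(4πDt)) = 7.30/(0.25 × 21.4 × 14.37) = 0.09495 kg/m³.
(x−vt)²/(4Dt) = (-8.082)²/(4 × 0.0294 × 559) = 0.9936; exp(−0.9936) = 0.3702.
C = 0.09495 × 0.3702 = 0.0352 kg/m³.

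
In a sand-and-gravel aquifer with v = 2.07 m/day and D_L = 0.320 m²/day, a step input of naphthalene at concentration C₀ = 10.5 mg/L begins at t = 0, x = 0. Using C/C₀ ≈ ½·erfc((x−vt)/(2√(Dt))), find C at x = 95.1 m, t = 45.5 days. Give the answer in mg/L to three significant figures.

For a continuous step input, C/C₀ ≈ ½·erfc((x−vt)/(2√(Dt))).
vt = 2.07 × 45.5 = 94.185 m and 2√(Dt) = 2√(0.320 × 45.5) = 7.632 m.
Argument (x−vt)/(2√(Dt)) = (95.1 − 94.185)/7.632 = 0.1199; ½·erfc(0.1199) = 0.4327.
C = 10.5 × 0.4327 = 4.54 mg/L.

4.54 mg/L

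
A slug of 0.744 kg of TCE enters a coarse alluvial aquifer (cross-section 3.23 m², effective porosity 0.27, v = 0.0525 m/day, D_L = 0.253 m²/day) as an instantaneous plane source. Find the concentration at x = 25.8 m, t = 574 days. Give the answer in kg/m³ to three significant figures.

For an instantaneous plane source, C(x,t) = M/(n_e·A·√(4πDt)) · exp(−(x−vt)²/(4Dt)), with n_e·A the pore (flow) area.
Plume center vt = 0.0525 × 574 = 30.135 m, so the well at 25.8 m is 4.335 m upgradient of the peak.
√(4πDt) = 42.72 m, giving peak height M/(n_e·A·√(4πDt)) = 0.744/(0.27 × 3.23 × 42.72) = 0.01997 kg/m³.
(x−vt)²/(4Dt) = (-4.335)²/(4 × 0.253 × 574) = 0.03235; exp(−0.03235) = 0.9682.
C = 0.01997 × 0.9682 = 0.0193 kg/m³.

0.0193 kg/m³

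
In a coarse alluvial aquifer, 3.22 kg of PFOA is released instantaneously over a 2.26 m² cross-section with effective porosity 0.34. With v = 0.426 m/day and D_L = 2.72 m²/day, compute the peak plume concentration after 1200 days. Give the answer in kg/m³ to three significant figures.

The peak of an instantaneous 1D plume sits at x = vt; there the Gaussian factor is 1 and C_max = M/(n_e·A·√(4πDt)), where n_e·A is the pore area the mass is dissolved in.
√(4πDt) = √(4π × 2.72 × 1200) = 202.5 m, so C_max = 3.22/(0.34 × 2.26 × 202.5) = 0.0207 kg/m³.

0.0207 kg/m³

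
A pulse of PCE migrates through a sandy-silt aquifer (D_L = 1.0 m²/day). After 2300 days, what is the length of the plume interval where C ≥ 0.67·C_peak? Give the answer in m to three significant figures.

The plume is Gaussian with σ = √(2Dt) = √(2 × 1.0 × 2300) = 67.82 m.
C/C_peak = exp(−Δx²/(2σ²)) = 0.67 ⇒ Δx = σ·√(−2 ln 0.67) = 67.82 × 0.8950 = 60.70 m.
Width = 2Δx = 121 m.

121 m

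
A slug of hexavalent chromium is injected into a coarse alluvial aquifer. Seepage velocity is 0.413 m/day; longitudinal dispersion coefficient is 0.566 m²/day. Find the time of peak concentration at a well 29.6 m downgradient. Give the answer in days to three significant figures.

For the 1D instantaneous-source solution, setting ∂C/∂t = 0 at fixed x gives v²t² + 2Dt − x² = 0, so t = (√(D² + v²x²) − D)/v².
√(D² + v²x²) = √(0.566² + 0.413² × 29.6²) = 12.24; v² = 0.170569.
t = (12.24 − 0.566)/0.170569 = 68.4 days (vs. the pure-advection estimate x/v = 71.7 d).

68.4 days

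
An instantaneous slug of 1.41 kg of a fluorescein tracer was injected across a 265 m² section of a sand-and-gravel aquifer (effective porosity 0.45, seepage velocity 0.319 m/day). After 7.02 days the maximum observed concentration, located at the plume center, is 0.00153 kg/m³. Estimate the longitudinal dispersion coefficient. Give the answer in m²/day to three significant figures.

0.677 m²/day

At the plume center C_max = M/(n_e·A·√(4πDt)), so D = M²/(4πt·(n_e·A·C_max)²).
n_e·A·C_max = 0.45 × 265 × 0.00153 = 0.1825 kg/m.
D = 1.41²/(4π × 7.02 × 0.1825²) = 0.677 m²/day.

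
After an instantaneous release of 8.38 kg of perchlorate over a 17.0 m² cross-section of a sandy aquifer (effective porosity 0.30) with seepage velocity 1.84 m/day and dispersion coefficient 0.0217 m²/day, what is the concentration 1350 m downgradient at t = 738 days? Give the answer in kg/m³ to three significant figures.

For an instantaneous plane source, C(x,t) = M/(n_e·A·√(4πDt)) · exp(−(x−vt)²/(4Dt)), with n_e·A the pore (flow) area.
Plume center vt = 1.84 × 738 = 1357.92 m, so the well at 1350 m is 7.92 m upgradient of the peak.
√(4πDt) = 14.19 m, giving peak height M/(n_e·A·√(4πDt)) = 8.38/(0.30 × 17.0 × 14.19) = 0.1158 kg/m³.
(x−vt)²/(4Dt) = (-7.92)²/(4 × 0.0217 × 738) = 0.9792; exp(−0.9792) = 0.3756.
C = 0.1158 × 0.3756 = 0.0435 kg/m³.

0.0435 kg/m³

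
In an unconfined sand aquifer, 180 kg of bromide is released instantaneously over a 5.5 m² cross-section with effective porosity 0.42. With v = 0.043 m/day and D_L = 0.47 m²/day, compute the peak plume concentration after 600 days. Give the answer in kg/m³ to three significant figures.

1.31 kg/m³

The peak of an instantaneous 1D plume sits at x = vt; there the Gaussian factor is 1 and C_max = M/(n_e·A·√(4πDt)), where n_e·A is the pore area the mass is dissolved in.
√(4πDt) = √(4π × 0.47 × 600) = 59.53 m, so C_max = 180/(0.42 × 5.5 × 59.53) = 1.31 kg/m³.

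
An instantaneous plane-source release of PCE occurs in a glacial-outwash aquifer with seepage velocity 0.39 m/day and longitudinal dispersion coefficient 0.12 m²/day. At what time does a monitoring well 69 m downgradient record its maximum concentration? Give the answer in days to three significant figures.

176 days

For the 1D instantaneous-source solution, setting ∂C/∂t = 0 at fixed x gives v²t² + 2Dt − x² = 0, so t = (√(D² + v²x²) − D)/v².
√(D² + v²x²) = √(0.12² + 0.39² × 69²) = 26.91; v² = 0.1521.
t = (26.91 − 0.12)/0.1521 = 176 days (vs. the pure-advection estimate x/v = 177 d).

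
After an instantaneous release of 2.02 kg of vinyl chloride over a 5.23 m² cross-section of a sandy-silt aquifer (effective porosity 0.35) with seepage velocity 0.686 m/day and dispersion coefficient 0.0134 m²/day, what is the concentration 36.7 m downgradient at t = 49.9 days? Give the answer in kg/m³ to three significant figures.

0.0390 kg/m³

For an instantaneous plane source, C(x,t) = M/(n_e·A·√(4πDt)) · exp(−(x−vt)²/(4Dt)), with n_e·A the pore (flow) area.
Plume center vt = 0.686 × 49.9 = 34.2314 m, so the well at 36.7 m is 2.4686 m downgradient of the peak.
√(4πDt) = 2.899 m, giving peak height M/(n_e·A·√(4πDt)) = 2.02/(0.35 × 5.23 × 2.899) = 0.3807 kg/m³.
(x−vt)²/(4Dt) = (2.4686)²/(4 × 0.0134 × 49.9) = 2.278; exp(−2.278) = 0.1025.
C = 0.3807 × 0.1025 = 0.0390 kg/m³.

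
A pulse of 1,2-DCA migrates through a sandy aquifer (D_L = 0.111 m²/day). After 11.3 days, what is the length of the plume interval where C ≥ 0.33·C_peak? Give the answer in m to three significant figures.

The plume is Gaussian with σ = √(2Dt) = √(2 × 0.111 × 11.3) = 1.584 m.
C/C_peak = exp(−Δx²/(2σ²)) = 0.33 ⇒ Δx = σ·√(−2 ln 0.33) = 1.584 × 1.489 = 2.359 m.
Width = 2Δx = 4.72 m.

4.72 m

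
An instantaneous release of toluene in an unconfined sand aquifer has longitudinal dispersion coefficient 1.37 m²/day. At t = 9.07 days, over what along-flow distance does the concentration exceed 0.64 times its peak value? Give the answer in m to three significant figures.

9.42 m

The plume is Gaussian with σ = √(2Dt) = √(2 × 1.37 × 9.07) = 4.985 m.
C/C_peak = exp(−Δx²/(2σ²)) = 0.64 ⇒ Δx = σ·√(−2 ln 0.64) = 4.985 × 0.9448 = 4.710 m.
Width = 2Δx = 9.42 m.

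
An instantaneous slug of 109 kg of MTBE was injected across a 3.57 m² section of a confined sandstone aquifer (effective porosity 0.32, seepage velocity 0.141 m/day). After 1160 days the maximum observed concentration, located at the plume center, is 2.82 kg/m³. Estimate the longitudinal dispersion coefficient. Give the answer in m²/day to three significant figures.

0.0785 m²/day

At the plume center C_max = M/(n_e·A·√(4πDt)), so D = M²/(4πt·(n_e·A·C_max)²).
n_e·A·C_max = 0.32 × 3.57 × 2.82 = 3.222 kg/m.
D = 109²/(4π × 1160 × 3.222²) = 0.0785 m²/day.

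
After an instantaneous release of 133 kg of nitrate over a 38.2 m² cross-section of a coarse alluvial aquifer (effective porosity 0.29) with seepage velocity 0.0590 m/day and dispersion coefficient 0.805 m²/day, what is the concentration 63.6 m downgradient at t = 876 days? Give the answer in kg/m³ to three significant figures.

0.121 kg/m³

For an instantaneous plane source, C(x,t) = M/(n_e·A·√(4πDt)) · exp(−(x−vt)²/(4Dt)), with n_e·A the pore (flow) area.
Plume center vt = 0.0590 × 876 = 51.684 m, so the well at 63.6 m is 11.916 m downgradient of the peak.
√(4πDt) = 94.14 m, giving peak height M/(n_e·A·√(4πDt)) = 133/(0.29 × 38.2 × 94.14) = 0.1275 kg/m³.
(x−vt)²/(4Dt) = (11.916)²/(4 × 0.805 × 876) = 0.05034; exp(−0.05034) = 0.9509.
C = 0.1275 × 0.9509 = 0.121 kg/m³.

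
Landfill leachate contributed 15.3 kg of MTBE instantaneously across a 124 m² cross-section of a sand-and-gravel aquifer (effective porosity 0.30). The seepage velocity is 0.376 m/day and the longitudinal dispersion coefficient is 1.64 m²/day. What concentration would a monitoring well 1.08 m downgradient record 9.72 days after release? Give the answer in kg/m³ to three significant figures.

For an instantaneous plane source, C(x,t) = M/(n_e·A·√(4πDt)) · exp(−(x−vt)²/(4Dt)), with n_e·A the pore (flow) area.
Plume center vt = 0.376 × 9.72 = 3.65472 m, so the well at 1.08 m is 2.57472 m upgradient of the peak.
√(4πDt) = 14.15 m, giving peak height M/(n_e·A·√(4πDt)) = 15.3/(0.30 × 124 × 14.15) = 0.02907 kg/m³.
(x−vt)²/(4Dt) = (-2.57472)²/(4 × 1.64 × 9.72) = 0.1040; exp(−0.1040) = 0.9012.
C = 0.02907 × 0.9012 = 0.0262 kg/m³.

0.0262 kg/m³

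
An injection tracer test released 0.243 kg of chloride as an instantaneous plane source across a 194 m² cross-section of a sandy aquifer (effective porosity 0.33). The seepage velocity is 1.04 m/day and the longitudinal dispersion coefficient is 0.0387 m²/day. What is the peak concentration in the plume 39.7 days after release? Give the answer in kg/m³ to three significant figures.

0.000864 kg/m³

The peak of an instantaneous 1D plume sits at x = vt; there the Gaussian factor is 1 and C_max = M/(n_e·A·√(4πDt)), where n_e·A is the pore area the mass is dissolved in.
√(4πDt) = √(4π × 0.0387 × 39.7) = 4.394 m, so C_max = 0.243/(0.33 × 194 × 4.394) = 0.000864 kg/m³.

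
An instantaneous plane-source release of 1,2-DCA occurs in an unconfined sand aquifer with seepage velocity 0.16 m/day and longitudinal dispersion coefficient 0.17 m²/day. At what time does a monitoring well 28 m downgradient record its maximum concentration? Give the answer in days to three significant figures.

For the 1D instantaneous-source solution, setting ∂C/∂t = 0 at fixed x gives v²t² + 2Dt − x² = 0, so t = (√(D² + v²x²) − D)/v².
√(D² + v²x²) = √(0.17² + 0.16² × 28²) = 4.483; v² = 0.0256.
t = (4.483 − 0.17)/0.0256 = 168 days (vs. the pure-advection estimate x/v = 175 d).

168 days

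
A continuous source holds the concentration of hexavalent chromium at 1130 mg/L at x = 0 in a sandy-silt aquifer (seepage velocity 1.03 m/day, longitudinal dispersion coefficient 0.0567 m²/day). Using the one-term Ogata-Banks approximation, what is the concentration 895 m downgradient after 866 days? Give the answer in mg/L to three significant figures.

430 mg/L

For a continuous step input, C/C₀ ≈ ½·erfc((x−vt)/(2√(Dt))).
vt = 1.03 × 866 = 891.98 m and 2√(Dt) = 2√(0.0567 × 866) = 14.01 m.
Argument (x−vt)/(2√(Dt)) = (895 − 891.98)/14.01 = 0.2156; ½·erfc(0.2156) = 0.3802.
C = 1130 × 0.3802 = 430 mg/L.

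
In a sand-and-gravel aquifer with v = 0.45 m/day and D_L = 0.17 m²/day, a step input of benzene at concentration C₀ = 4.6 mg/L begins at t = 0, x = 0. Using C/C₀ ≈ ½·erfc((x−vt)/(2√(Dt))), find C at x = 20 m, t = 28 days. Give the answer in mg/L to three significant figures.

For a continuous step input, C/C₀ ≈ ½·erfc((x−vt)/(2√(Dt))).
vt = 0.45 × 28 = 12.6 m and 2√(Dt) = 2√(0.17 × 28) = 4.363 m.
Argument (x−vt)/(2√(Dt)) = (20 − 12.6)/4.363 = 1.696; ½·erfc(1.696) = 0.008231.
C = 4.6 × 0.008231 = 0.0379 mg/L.

0.0379 mg/L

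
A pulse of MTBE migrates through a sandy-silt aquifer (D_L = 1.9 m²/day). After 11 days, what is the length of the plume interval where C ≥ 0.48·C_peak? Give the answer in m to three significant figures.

The plume is Gaussian with σ = √(2Dt) = √(2 × 1.9 × 11) = 6.465 m.
C/C_peak = exp(−Δx²/(2σ²)) = 0.48 ⇒ Δx = σ·√(−2 ln 0.48) = 6.465 × 1.212 = 7.836 m.
Width = 2Δx = 15.7 m.

15.7 m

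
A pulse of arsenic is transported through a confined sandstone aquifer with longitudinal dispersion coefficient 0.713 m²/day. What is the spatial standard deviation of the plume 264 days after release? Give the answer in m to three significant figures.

Dispersive spreading gives a Gaussian with σ² = 2Dt; advection only shifts the center.
σ = √(2 × 0.713 × 264) = 19.4 m.

19.4 m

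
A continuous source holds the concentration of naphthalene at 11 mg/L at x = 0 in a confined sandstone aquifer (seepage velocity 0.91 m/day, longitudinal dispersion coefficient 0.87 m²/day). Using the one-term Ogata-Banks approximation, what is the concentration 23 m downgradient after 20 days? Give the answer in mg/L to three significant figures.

2.29 mg/L

For a continuous step input, C/C₀ ≈ ½·erfc((x−vt)/(2√(Dt))).
vt = 0.91 × 20 = 18.2 m and 2√(Dt) = 2√(0.87 × 20) = 8.343 m.
Argument (x−vt)/(2√(Dt)) = (23 − 18.2)/8.343 = 0.5753; ½·erfc(0.5753) = 0.2079.
C = 11 × 0.2079 = 2.29 mg/L.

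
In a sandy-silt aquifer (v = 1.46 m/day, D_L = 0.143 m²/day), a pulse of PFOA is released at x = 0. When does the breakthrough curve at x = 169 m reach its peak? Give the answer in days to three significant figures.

For the 1D instantaneous-source solution, setting ∂C/∂t = 0 at fixed x gives v²t² + 2Dt − x² = 0, so t = (√(D² + v²x²) − D)/v².
√(D² + v²x²) = √(0.143² + 1.46² × 169²) = 246.7; v² = 2.1316.
t = (246.7 − 0.143)/2.1316 = 116 days (vs. the pure-advection estimate x/v = 116 d).

116 days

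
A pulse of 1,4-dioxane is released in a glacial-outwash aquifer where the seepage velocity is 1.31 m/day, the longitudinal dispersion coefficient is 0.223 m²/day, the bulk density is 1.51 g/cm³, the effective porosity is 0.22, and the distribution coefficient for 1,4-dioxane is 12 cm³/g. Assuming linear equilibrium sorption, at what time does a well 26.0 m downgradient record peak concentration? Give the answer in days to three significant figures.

1640 days

Retardation factor R = 1 + ρ_b·K_d/n = 1 + 1.51 × 12/0.22 = 83.36.
Sorption retards both mechanisms: v_R = v/R = 0.01571 m/day, D_R = D/R = 0.002675 m²/day.
Peak time from v_R²t² + 2D_R t − x² = 0: t = (√(D_R² + v_R²x²) − D_R)/v_R².
√(D_R² + v_R²x²) = √(0.002675² + 0.01571² × 26.0²) = 0.4085; v_R² = 0.0002468.
t = (0.4085 − 0.002675)/0.0002468 = 1640 days.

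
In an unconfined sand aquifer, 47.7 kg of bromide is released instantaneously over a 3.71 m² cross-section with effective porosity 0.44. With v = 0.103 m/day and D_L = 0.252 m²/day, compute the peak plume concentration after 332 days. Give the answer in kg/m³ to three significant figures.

The peak of an instantaneous 1D plume sits at x = vt; there the Gaussian factor is 1 and C_max = M/(n_e·A·√(4πDt)), where n_e·A is the pore area the mass is dissolved in.
√(4πDt) = √(4π × 0.252 × 332) = 32.42 m, so C_max = 47.7/(0.44 × 3.71 × 32.42) = 0.901 kg/m³.

0.901 kg/m³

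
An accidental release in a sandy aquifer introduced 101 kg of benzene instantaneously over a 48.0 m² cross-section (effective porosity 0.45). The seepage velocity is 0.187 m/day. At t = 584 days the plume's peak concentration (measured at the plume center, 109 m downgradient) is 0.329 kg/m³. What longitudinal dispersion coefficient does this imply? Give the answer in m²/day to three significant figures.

0.0275 m²/day

At the plume center C_max = M/(n_e·A·√(4πDt)), so D = M²/(4πt·(n_e·A·C_max)²).
n_e·A·C_max = 0.45 × 48.0 × 0.329 = 7.106 kg/m.
D = 101²/(4π × 584 × 7.106²) = 0.0275 m²/day.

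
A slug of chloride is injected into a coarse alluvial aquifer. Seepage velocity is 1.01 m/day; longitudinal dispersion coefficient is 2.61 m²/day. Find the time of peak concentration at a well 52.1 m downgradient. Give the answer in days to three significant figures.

49.1 days

For the 1D instantaneous-source solution, setting ∂C/∂t = 0 at fixed x gives v²t² + 2Dt − x² = 0, so t = (√(D² + v²x²) − D)/v².
√(D² + v²x²) = √(2.61² + 1.01² × 52.1²) = 52.69; v² = 1.0201.
t = (52.69 − 2.61)/1.0201 = 49.1 days (vs. the pure-advection estimate x/v = 51.6 d).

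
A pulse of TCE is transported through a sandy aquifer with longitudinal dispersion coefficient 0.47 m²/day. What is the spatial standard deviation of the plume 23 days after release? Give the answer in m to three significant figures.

4.65 m

Dispersive spreading gives a Gaussian with σ² = 2Dt; advection only shifts the center.
σ = √(2 × 0.47 × 23) = 4.65 m.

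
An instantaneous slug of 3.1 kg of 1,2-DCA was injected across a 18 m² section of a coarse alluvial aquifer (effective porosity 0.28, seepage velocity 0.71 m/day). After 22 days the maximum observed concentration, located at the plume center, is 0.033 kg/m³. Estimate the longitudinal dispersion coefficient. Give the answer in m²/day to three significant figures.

At the plume center C_max = M/(n_e·A·√(4πDt)), so D = M²/(4πt·(n_e·A·C_max)²).
n_e·A·C_max = 0.28 × 18 × 0.033 = 0.1663 kg/m.
D = 3.1²/(4π × 22 × 0.1663²) = 1.26 m²/day.

1.26 m²/day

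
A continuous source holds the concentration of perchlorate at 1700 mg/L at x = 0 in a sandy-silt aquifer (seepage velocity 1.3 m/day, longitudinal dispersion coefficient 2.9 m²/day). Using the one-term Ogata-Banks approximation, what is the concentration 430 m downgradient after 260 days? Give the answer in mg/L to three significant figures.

For a continuous step input, C/C₀ ≈ ½·erfc((x−vt)/(2√(Dt))).
vt = 1.3 × 260 = 338 m and 2√(Dt) = 2√(2.9 × 260) = 54.92 m.
Argument (x−vt)/(2√(Dt)) = (430 − 338)/54.92 = 1.675; ½·erfc(1.675) = 0.008923.
C = 1700 × 0.008923 = 15.2 mg/L.

15.2 mg/L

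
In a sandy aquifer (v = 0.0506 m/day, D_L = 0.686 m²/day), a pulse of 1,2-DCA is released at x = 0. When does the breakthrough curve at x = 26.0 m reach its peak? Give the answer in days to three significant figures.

312 days

For the 1D instantaneous-source solution, setting ∂C/∂t = 0 at fixed x gives v²t² + 2Dt − x² = 0, so t = (√(D² + v²x²) − D)/v².
√(D² + v²x²) = √(0.686² + 0.0506² × 26.0²) = 1.484; v² = 0.00256036.
t = (1.484 − 0.686)/0.00256036 = 312 days (vs. the pure-advection estimate x/v = 514 d).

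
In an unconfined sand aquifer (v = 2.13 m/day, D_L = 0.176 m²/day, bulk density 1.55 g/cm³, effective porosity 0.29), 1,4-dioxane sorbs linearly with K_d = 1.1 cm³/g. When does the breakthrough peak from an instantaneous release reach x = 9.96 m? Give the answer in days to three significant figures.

31.9 days

Retardation factor R = 1 + ρ_b·K_d/n = 1 + 1.55 × 1.1/0.29 = 6.879.
Sorption retards both mechanisms: v_R = v/R = 0.3096 m/day, D_R = D/R = 0.02559 m²/day.
Peak time from v_R²t² + 2D_R t − x² = 0: t = (√(D_R² + v_R²x²) − D_R)/v_R².
√(D_R² + v_R²x²) = √(0.02559² + 0.3096² × 9.96²) = 3.084; v_R² = 0.09585.
t = (3.084 − 0.02559)/0.09585 = 31.9 days.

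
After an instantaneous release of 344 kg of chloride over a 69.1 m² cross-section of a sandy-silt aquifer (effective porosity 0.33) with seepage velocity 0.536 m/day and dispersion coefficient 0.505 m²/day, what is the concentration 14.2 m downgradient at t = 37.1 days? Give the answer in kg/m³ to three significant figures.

0.639 kg/m³

For an instantaneous plane source, C(x,t) = M/(n_e·A·√(4πDt)) · exp(−(x−vt)²/(4Dt)), with n_e·A the pore (flow) area.
Plume center vt = 0.536 × 37.1 = 19.8856 m, so the well at 14.2 m is 5.6856 m upgradient of the peak.
√(4πDt) = 15.34 m, giving peak height M/(n_e·A·√(4πDt)) = 344/(0.33 × 69.1 × 15.34) = 0.9834 kg/m³.
(x−vt)²/(4Dt) = (-5.6856)²/(4 × 0.505 × 37.1) = 0.4313; exp(−0.4313) = 0.6497.
C = 0.9834 × 0.6497 = 0.639 kg/m³.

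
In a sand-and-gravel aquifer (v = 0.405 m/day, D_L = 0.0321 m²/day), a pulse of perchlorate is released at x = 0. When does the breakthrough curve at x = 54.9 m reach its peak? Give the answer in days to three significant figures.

For the 1D instantaneous-source solution, setting ∂C/∂t = 0 at fixed x gives v²t² + 2Dt − x² = 0, so t = (√(D² + v²x²) − D)/v².
√(D² + v²x²) = √(0.0321² + 0.405² × 54.9²) = 22.23; v² = 0.164025.
t = (22.23 − 0.0321)/0.164025 = 135 days (vs. the pure-advection estimate x/v = 136 d).

135 days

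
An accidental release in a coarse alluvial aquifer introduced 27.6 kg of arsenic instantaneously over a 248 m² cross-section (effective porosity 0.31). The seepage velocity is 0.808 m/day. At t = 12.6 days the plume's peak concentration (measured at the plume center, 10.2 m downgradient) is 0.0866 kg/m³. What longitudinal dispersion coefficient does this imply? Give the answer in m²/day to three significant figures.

At the plume center C_max = M/(n_e·A·√(4πDt)), so D = M²/(4πt·(n_e·A·C_max)²).
n_e·A·C_max = 0.31 × 248 × 0.0866 = 6.658 kg/m.
D = 27.6²/(4π × 12.6 × 6.658²) = 0.109 m²/day.

0.109 m²/day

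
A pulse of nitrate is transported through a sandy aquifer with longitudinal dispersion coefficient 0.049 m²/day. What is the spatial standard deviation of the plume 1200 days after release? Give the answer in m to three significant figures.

Dispersive spreading gives a Gaussian with σ² = 2Dt; advection only shifts the center.
σ = √(2 × 0.049 × 1200) = 10.8 m.

10.8 m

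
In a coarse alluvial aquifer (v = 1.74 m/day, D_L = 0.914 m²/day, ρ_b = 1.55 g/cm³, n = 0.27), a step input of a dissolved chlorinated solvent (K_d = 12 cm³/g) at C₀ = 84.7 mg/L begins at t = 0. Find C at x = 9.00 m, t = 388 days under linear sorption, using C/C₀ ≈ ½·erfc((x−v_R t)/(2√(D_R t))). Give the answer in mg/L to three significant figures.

49.3 mg/L

Retardation factor R = 1 + ρ_b·K_d/n = 1 + 1.55 × 12/0.27 = 69.89.
Sorption retards both mechanisms: v_R = v/R = 0.02490 m/day, D_R = D/R = 0.01308 m²/day.
v_R·t = 0.02490 × 388 = 9.6612 m; 2√(D_R t) = 4.506 m; argument = (9.00 − 9.6612)/4.506 = -0.1467.
C = C₀ × ½·erfc(-0.1467) = 84.7 × 0.5822 = 49.3 mg/L.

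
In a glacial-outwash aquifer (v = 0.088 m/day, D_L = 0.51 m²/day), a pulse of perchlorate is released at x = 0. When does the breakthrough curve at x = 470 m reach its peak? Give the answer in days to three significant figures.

For the 1D instantaneous-source solution, setting ∂C/∂t = 0 at fixed x gives v²t² + 2Dt − x² = 0, so t = (√(D² + v²x²) − D)/v².
√(D² + v²x²) = √(0.51² + 0.088² × 470²) = 41.36; v² = 0.007744.
t = (41.36 − 0.51)/0.007744 = 5280 days (vs. the pure-advection estimate x/v = 5340 d).

5280 days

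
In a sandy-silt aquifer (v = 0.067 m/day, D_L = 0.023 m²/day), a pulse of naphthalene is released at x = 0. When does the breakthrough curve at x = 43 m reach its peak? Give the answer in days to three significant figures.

For the 1D instantaneous-source solution, setting ∂C/∂t = 0 at fixed x gives v²t² + 2Dt − x² = 0, so t = (√(D² + v²x²) − D)/v².
√(D² + v²x²) = √(0.023² + 0.067² × 43²) = 2.881; v² = 0.004489.
t = (2.881 − 0.023)/0.004489 = 637 days (vs. the pure-advection estimate x/v = 642 d).

637 days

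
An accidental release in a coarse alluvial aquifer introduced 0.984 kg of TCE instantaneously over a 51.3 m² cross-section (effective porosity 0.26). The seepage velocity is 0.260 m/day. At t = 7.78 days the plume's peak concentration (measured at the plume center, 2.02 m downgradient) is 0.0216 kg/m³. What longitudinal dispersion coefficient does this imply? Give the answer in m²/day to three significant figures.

At the plume center C_max = M/(n_e·A·√(4πDt)), so D = M²/(4πt·(n_e·A·C_max)²).
n_e·A·C_max = 0.26 × 51.3 × 0.0216 = 0.2881 kg/m.
D = 0.984²/(4π × 7.78 × 0.2881²) = 0.119 m²/day.

0.119 m²/day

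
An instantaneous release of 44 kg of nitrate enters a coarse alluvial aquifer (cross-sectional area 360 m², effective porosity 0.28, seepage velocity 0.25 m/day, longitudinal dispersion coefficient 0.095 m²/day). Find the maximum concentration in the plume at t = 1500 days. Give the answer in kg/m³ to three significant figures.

The peak of an instantaneous 1D plume sits at x = vt; there the Gaussian factor is 1 and C_max = M/(n_e·A·√(4πDt)), where n_e·A is the pore area the mass is dissolved in.
√(4πDt) = √(4π × 0.095 × 1500) = 42.32 m, so C_max = 44/(0.28 × 360 × 42.32) = 0.0103 kg/m³.

0.0103 kg/m³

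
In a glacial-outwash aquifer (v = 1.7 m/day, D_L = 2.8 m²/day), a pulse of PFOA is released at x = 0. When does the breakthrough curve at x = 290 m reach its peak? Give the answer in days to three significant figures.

For the 1D instantaneous-source solution, setting ∂C/∂t = 0 at fixed x gives v²t² + 2Dt − x² = 0, so t = (√(D² + v²x²) − D)/v².
√(D² + v²x²) = √(2.8² + 1.7² × 290²) = 493.0; v² = 2.89.
t = (493.0 − 2.8)/2.89 = 170 days (vs. the pure-advection estimate x/v = 171 d).

170 days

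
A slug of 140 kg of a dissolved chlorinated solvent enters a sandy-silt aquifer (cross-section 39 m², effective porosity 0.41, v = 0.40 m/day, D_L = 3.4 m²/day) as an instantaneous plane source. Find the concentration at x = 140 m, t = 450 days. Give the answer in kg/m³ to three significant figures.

For an instantaneous plane source, C(x,t) = M/(n_e·A·√(4πDt)) · exp(−(x−vt)²/(4Dt)), with n_e·A the pore (flow) area.
Plume center vt = 0.40 × 450 = 180 m, so the well at 140 m is 40 m upgradient of the peak.
√(4πDt) = 138.7 m, giving peak height M/(n_e·A·√(4πDt)) = 140/(0.41 × 39 × 138.7) = 0.06313 kg/m³.
(x−vt)²/(4Dt) = (-40)²/(4 × 3.4 × 450) = 0.2614; exp(−0.2614) = 0.7700.
C = 0.06313 × 0.7700 = 0.0486 kg/m³.

0.0486 kg/m³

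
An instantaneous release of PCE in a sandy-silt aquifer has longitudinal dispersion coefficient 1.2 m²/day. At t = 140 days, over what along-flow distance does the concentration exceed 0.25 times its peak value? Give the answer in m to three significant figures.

The plume is Gaussian with σ = √(2Dt) = √(2 × 1.2 × 140) = 18.33 m.
C/C_peak = exp(−Δx²/(2σ²)) = 0.25 ⇒ Δx = σ·√(−2 ln 0.25) = 18.33 × 1.665 = 30.52 m.
Width = 2Δx = 61.0 m.

61.0 m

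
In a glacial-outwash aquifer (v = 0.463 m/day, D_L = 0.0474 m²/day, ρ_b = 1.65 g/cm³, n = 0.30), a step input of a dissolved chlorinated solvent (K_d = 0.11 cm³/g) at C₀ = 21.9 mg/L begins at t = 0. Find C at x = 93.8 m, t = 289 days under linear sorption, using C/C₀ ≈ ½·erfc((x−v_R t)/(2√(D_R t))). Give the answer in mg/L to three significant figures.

0.127 mg/L

Retardation factor R = 1 + ρ_b·K_d/n = 1 + 1.65 × 0.11/0.30 = 1.605.
Sorption retards both mechanisms: v_R = v/R = 0.2885 m/day, D_R = D/R = 0.02953 m²/day.
v_R·t = 0.2885 × 289 = 83.3765 m; 2√(D_R t) = 5.843 m; argument = (93.8 − 83.3765)/5.843 = 1.784.
C = C₀ × ½·erfc(1.784) = 21.9 × 0.005819 = 0.127 mg/L.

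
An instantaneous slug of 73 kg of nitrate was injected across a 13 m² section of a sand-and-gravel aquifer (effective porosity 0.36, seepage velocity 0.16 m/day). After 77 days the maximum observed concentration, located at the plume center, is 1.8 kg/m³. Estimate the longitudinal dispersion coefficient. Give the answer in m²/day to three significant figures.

0.0776 m²/day

At the plume center C_max = M/(n_e·A·√(4πDt)), so D = M²/(4πt·(n_e·A·C_max)²).
n_e·A·C_max = 0.36 × 13 × 1.8 = 8.424 kg/m.
D = 73²/(4π × 77 × 8.424²) = 0.0776 m²/day.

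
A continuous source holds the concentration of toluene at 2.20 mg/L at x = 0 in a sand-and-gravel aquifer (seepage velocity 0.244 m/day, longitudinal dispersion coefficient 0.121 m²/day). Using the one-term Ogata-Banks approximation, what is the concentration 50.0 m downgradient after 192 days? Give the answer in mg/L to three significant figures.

0.708 mg/L

For a continuous step input, C/C₀ ≈ ½·erfc((x−vt)/(2√(Dt))).
vt = 0.244 × 192 = 46.848 m and 2√(Dt) = 2√(0.121 × 192) = 9.640 m.
Argument (x−vt)/(2√(Dt)) = (50.0 − 46.848)/9.640 = 0.3270; ½·erfc(0.3270) = 0.3219.
C = 2.20 × 0.3219 = 0.708 mg/L.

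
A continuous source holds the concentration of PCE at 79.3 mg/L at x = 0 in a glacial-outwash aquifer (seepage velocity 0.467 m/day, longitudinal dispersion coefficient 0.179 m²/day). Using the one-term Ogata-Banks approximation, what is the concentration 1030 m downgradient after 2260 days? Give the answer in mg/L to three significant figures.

For a continuous step input, C/C₀ ≈ ½·erfc((x−vt)/(2√(Dt))).
vt = 0.467 × 2260 = 1055.42 m and 2√(Dt) = 2√(0.179 × 2260) = 40.23 m.
Argument (x−vt)/(2√(Dt)) = (1030 − 1055.42)/40.23 = -0.6319; ½·erfc(-0.6319) = 0.8142.
C = 79.3 × 0.8142 = 64.6 mg/L.

64.6 mg/L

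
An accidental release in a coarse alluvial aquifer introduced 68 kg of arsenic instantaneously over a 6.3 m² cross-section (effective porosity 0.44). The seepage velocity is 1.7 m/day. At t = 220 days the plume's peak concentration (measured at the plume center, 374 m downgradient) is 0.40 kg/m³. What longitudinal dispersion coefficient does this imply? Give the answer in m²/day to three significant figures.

1.36 m²/day

At the plume center C_max = M/(n_e·A·√(4πDt)), so D = M²/(4πt·(n_e·A·C_max)²).
n_e·A·C_max = 0.44 × 6.3 × 0.40 = 1.109 kg/m.
D = 68²/(4π × 220 × 1.109²) = 1.36 m²/day.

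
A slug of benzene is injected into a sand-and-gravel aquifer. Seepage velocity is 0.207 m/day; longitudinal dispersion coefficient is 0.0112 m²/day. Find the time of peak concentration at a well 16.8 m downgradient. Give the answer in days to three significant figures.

For the 1D instantaneous-source solution, setting ∂C/∂t = 0 at fixed x gives v²t² + 2Dt − x² = 0, so t = (√(D² + v²x²) − D)/v².
√(D² + v²x²) = √(0.0112² + 0.207² × 16.8²) = 3.478; v² = 0.042849.
t = (3.478 − 0.0112)/0.042849 = 80.9 days (vs. the pure-advection estimate x/v = 81.2 d).

80.9 days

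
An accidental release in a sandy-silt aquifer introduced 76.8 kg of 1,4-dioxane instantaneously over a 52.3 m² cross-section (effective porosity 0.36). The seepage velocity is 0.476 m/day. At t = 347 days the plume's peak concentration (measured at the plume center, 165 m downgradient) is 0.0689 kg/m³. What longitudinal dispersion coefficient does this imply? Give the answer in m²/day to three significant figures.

At the plume center C_max = M/(n_e·A·√(4πDt)), so D = M²/(4πt·(n_e·A·C_max)²).
n_e·A·C_max = 0.36 × 52.3 × 0.0689 = 1.297 kg/m.
D = 76.8²/(4π × 347 × 1.297²) = 0.804 m²/day.

0.804 m²/day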